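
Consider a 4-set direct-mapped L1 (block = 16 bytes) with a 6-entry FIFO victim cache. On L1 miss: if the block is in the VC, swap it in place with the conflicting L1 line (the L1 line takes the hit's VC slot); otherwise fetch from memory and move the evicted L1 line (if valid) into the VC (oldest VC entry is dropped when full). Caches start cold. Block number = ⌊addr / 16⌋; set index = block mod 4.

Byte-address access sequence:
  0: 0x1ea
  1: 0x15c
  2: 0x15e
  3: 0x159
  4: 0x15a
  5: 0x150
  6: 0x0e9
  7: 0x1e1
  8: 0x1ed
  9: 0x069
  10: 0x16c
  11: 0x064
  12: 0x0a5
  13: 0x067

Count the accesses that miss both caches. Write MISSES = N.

#0 0x1ea→b30/s2 MISS; vc=[]
#1 0x15c→b21/s1 MISS; vc=[]
#2 0x15e→b21/s1 L1-HIT; vc=[]
#3 0x159→b21/s1 L1-HIT; vc=[]
#4 0x15a→b21/s1 L1-HIT; vc=[]
#5 0x150→b21/s1 L1-HIT; vc=[]
#6 0xe9→b14/s2 MISS; vc=[30]
#7 0x1e1→b30/s2 VC-HIT; vc=[14]
#8 0x1ed→b30/s2 L1-HIT; vc=[14]
#9 0x69→b6/s2 MISS; vc=[14,30]
#10 0x16c→b22/s2 MISS; vc=[14,30,6]
#11 0x64→b6/s2 VC-HIT; vc=[14,30,22]
#12 0xa5→b10/s2 MISS; vc=[14,30,22,6]
#13 0x67→b6/s2 VC-HIT; vc=[14,30,22,10]

MISSES = 6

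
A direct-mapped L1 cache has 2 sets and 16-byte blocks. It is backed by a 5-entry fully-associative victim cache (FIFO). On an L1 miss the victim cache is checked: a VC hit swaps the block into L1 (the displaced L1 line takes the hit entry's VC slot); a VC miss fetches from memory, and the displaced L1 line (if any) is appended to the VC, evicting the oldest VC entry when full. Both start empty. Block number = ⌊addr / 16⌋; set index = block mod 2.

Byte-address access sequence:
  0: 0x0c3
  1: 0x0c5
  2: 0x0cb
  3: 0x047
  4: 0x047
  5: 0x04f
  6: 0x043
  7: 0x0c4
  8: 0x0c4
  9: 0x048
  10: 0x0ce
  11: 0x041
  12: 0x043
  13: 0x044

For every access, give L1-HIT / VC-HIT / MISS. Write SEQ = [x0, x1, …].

  [0] addr=0xc3 blk=12 s=0: MISS | VC []
  [1] addr=0xc5 blk=12 s=0: L1-HIT | VC []
  [2] addr=0xcb blk=12 s=0: L1-HIT | VC []
  [3] addr=0x47 blk=4 s=0: MISS | VC [12]
  [4] addr=0x47 blk=4 s=0: L1-HIT | VC [12]
  [5] addr=0x4f blk=4 s=0: L1-HIT | VC [12]
  [6] addr=0x43 blk=4 s=0: L1-HIT | VC [12]
  [7] addr=0xc4 blk=12 s=0: VC-HIT | VC [4]
  [8] addr=0xc4 blk=12 s=0: L1-HIT | VC [4]
  [9] addr=0x48 blk=4 s=0: VC-HIT | VC [12]
  [10] addr=0xce blk=12 s=0: VC-HIT | VC [4]
  [11] addr=0x41 blk=4 s=0: VC-HIT | VC [12]
  [12] addr=0x43 blk=4 s=0: L1-HIT | VC [12]
  [13] addr=0x44 blk=4 s=0: L1-HIT | VC [12]

SEQ = [MISS, L1-HIT, L1-HIT, MISS, L1-HIT, L1-HIT, L1-HIT, VC-HIT, L1-HIT, VC-HIT, VC-HIT, VC-HIT, L1-HIT, L1-HIT]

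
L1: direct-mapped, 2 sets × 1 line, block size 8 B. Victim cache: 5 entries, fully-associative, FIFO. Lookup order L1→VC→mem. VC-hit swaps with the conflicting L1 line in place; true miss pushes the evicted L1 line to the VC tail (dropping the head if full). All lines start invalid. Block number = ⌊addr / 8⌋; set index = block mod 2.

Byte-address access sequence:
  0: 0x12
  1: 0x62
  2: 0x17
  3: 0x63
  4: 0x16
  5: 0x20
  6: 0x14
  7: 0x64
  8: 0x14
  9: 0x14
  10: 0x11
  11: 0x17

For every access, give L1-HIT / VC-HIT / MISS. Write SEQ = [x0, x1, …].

SEQ = [MISS, MISS, VC-HIT, VC-HIT, VC-HIT, MISS, VC-HIT, VC-HIT, VC-HIT, L1-HIT, L1-HIT, L1-HIT]

#0 0x12→b2/s0 MISS; vc=[]
#1 0x62→b12/s0 MISS; vc=[2]
#2 0x17→b2/s0 VC-HIT; vc=[12]
#3 0x63→b12/s0 VC-HIT; vc=[2]
#4 0x16→b2/s0 VC-HIT; vc=[12]
#5 0x20→b4/s0 MISS; vc=[12,2]
#6 0x14→b2/s0 VC-HIT; vc=[12,4]
#7 0x64→b12/s0 VC-HIT; vc=[2,4]
#8 0x14→b2/s0 VC-HIT; vc=[12,4]
#9 0x14→b2/s0 L1-HIT; vc=[12,4]
#10 0x11→b2/s0 L1-HIT; vc=[12,4]
#11 0x17→b2/s0 L1-HIT; vc=[12,4]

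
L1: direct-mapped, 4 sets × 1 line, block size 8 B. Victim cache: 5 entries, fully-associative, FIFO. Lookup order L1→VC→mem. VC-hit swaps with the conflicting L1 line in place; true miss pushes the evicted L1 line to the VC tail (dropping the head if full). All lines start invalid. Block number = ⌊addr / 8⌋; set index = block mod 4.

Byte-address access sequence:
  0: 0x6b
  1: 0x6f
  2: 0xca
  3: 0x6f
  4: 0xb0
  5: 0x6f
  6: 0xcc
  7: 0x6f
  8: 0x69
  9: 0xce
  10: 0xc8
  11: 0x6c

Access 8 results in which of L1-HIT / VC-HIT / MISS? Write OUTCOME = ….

OUTCOME = L1-HIT

  [0] addr=0x6b blk=13 s=1: MISS | VC []
  [1] addr=0x6f blk=13 s=1: L1-HIT | VC []
  [2] addr=0xca blk=25 s=1: MISS | VC [13]
  [3] addr=0x6f blk=13 s=1: VC-HIT | VC [25]
  [4] addr=0xb0 blk=22 s=2: MISS | VC [25]
  [5] addr=0x6f blk=13 s=1: L1-HIT | VC [25]
  [6] addr=0xcc blk=25 s=1: VC-HIT | VC [13]
  [7] addr=0x6f blk=13 s=1: VC-HIT | VC [25]
  [8] addr=0x69 blk=13 s=1: L1-HIT | VC [25]
  [9] addr=0xce blk=25 s=1: VC-HIT | VC [13]
  [10] addr=0xc8 blk=25 s=1: L1-HIT | VC [13]
  [11] addr=0x6c blk=13 s=1: VC-HIT | VC [25]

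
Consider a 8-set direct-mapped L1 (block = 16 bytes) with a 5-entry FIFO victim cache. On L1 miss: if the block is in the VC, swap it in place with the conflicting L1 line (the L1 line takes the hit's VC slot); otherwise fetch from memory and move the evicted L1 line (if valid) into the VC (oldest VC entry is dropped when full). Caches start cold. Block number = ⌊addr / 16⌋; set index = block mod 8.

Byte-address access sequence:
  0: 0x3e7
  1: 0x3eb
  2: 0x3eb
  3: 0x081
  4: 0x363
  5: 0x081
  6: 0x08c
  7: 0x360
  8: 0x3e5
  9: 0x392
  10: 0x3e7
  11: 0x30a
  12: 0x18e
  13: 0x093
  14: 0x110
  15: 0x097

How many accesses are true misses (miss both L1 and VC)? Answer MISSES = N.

MISSES = 8

  [0] addr=0x3e7 blk=62 s=6: MISS | VC []
  [1] addr=0x3eb blk=62 s=6: L1-HIT | VC []
  [2] addr=0x3eb blk=62 s=6: L1-HIT | VC []
  [3] addr=0x81 blk=8 s=0: MISS | VC []
  [4] addr=0x363 blk=54 s=6: MISS | VC [62]
  [5] addr=0x81 blk=8 s=0: L1-HIT | VC [62]
  [6] addr=0x8c blk=8 s=0: L1-HIT | VC [62]
  [7] addr=0x360 blk=54 s=6: L1-HIT | VC [62]
  [8] addr=0x3e5 blk=62 s=6: VC-HIT | VC [54]
  [9] addr=0x392 blk=57 s=1: MISS | VC [54]
  [10] addr=0x3e7 blk=62 s=6: L1-HIT | VC [54]
  [11] addr=0x30a blk=48 s=0: MISS | VC [54, 8]
  [12] addr=0x18e blk=24 s=0: MISS | VC [54, 8, 48]
  [13] addr=0x93 blk=9 s=1: MISS | VC [54, 8, 48, 57]
  [14] addr=0x110 blk=17 s=1: MISS | VC [54, 8, 48, 57, 9]
  [15] addr=0x97 blk=9 s=1: VC-HIT | VC [54, 8, 48, 57, 17]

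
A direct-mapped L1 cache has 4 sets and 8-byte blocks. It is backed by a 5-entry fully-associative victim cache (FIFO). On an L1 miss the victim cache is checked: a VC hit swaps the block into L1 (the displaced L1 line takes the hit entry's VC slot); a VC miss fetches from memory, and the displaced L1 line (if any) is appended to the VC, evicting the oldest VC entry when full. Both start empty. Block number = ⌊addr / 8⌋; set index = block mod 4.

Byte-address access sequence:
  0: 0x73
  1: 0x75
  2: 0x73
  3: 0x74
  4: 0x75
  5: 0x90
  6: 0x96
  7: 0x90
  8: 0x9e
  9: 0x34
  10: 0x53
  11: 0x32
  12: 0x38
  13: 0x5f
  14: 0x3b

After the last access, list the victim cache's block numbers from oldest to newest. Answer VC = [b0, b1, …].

VC = [14, 18, 10, 19, 11]

#0 0x73→b14/s2 MISS; vc=[]
#1 0x75→b14/s2 L1-HIT; vc=[]
#2 0x73→b14/s2 L1-HIT; vc=[]
#3 0x74→b14/s2 L1-HIT; vc=[]
#4 0x75→b14/s2 L1-HIT; vc=[]
#5 0x90→b18/s2 MISS; vc=[14]
#6 0x96→b18/s2 L1-HIT; vc=[14]
#7 0x90→b18/s2 L1-HIT; vc=[14]
#8 0x9e→b19/s3 MISS; vc=[14]
#9 0x34→b6/s2 MISS; vc=[14,18]
#10 0x53→b10/s2 MISS; vc=[14,18,6]
#11 0x32→b6/s2 VC-HIT; vc=[14,18,10]
#12 0x38→b7/s3 MISS; vc=[14,18,10,19]
#13 0x5f→b11/s3 MISS; vc=[14,18,10,19,7]
#14 0x3b→b7/s3 VC-HIT; vc=[14,18,10,19,11]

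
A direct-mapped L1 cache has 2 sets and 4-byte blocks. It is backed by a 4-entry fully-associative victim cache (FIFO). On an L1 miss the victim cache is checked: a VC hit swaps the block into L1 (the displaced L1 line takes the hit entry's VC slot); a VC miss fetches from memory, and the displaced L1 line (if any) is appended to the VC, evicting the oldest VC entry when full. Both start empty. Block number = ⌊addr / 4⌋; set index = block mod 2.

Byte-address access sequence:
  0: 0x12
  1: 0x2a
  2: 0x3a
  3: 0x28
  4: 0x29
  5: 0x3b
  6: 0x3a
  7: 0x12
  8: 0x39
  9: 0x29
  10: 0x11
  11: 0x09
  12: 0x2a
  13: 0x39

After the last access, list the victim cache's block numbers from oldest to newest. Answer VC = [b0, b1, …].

VC = [2, 10, 4]

0: 0x12 (blk 4, set 0) → MISS  vc=[]
1: 0x2a (blk 10, set 0) → MISS  vc=[4]
2: 0x3a (blk 14, set 0) → MISS  vc=[4, 10]
3: 0x28 (blk 10, set 0) → VC-HIT  vc=[4, 14]
4: 0x29 (blk 10, set 0) → L1-HIT  vc=[4, 14]
5: 0x3b (blk 14, set 0) → VC-HIT  vc=[4, 10]
6: 0x3a (blk 14, set 0) → L1-HIT  vc=[4, 10]
7: 0x12 (blk 4, set 0) → VC-HIT  vc=[14, 10]
8: 0x39 (blk 14, set 0) → VC-HIT  vc=[4, 10]
9: 0x29 (blk 10, set 0) → VC-HIT  vc=[4, 14]
10: 0x11 (blk 4, set 0) → VC-HIT  vc=[10, 14]
11: 0x9 (blk 2, set 0) → MISS  vc=[10, 14, 4]
12: 0x2a (blk 10, set 0) → VC-HIT  vc=[2, 14, 4]
13: 0x39 (blk 14, set 0) → VC-HIT  vc=[2, 10, 4]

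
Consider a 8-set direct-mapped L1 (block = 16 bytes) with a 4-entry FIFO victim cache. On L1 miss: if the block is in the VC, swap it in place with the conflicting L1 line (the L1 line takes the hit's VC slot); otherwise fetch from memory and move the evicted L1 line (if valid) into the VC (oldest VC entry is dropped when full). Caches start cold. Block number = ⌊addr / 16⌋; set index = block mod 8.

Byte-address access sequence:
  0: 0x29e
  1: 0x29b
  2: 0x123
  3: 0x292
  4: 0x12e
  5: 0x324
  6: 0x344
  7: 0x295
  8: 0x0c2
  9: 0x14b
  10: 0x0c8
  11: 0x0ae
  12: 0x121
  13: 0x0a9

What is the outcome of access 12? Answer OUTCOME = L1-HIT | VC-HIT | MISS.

#0 0x29e→b41/s1 MISS; vc=[]
#1 0x29b→b41/s1 L1-HIT; vc=[]
#2 0x123→b18/s2 MISS; vc=[]
#3 0x292→b41/s1 L1-HIT; vc=[]
#4 0x12e→b18/s2 L1-HIT; vc=[]
#5 0x324→b50/s2 MISS; vc=[18]
#6 0x344→b52/s4 MISS; vc=[18]
#7 0x295→b41/s1 L1-HIT; vc=[18]
#8 0xc2→b12/s4 MISS; vc=[18,52]
#9 0x14b→b20/s4 MISS; vc=[18,52,12]
#10 0xc8→b12/s4 VC-HIT; vc=[18,52,20]
#11 0xae→b10/s2 MISS; vc=[18,52,20,50]
#12 0x121→b18/s2 VC-HIT; vc=[10,52,20,50]
#13 0xa9→b10/s2 VC-HIT; vc=[18,52,20,50]

OUTCOME = VC-HIT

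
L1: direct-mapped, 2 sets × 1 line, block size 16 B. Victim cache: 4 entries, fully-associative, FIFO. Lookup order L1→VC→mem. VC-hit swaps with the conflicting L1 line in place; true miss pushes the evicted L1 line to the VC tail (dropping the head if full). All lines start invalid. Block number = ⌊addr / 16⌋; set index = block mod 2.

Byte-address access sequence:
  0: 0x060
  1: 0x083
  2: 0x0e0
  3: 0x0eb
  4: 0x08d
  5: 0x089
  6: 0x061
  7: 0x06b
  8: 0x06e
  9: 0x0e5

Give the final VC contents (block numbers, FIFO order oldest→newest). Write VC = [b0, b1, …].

VC = [8, 6]

  [0] addr=0x60 blk=6 s=0: MISS | VC []
  [1] addr=0x83 blk=8 s=0: MISS | VC [6]
  [2] addr=0xe0 blk=14 s=0: MISS | VC [6, 8]
  [3] addr=0xeb blk=14 s=0: L1-HIT | VC [6, 8]
  [4] addr=0x8d blk=8 s=0: VC-HIT | VC [6, 14]
  [5] addr=0x89 blk=8 s=0: L1-HIT | VC [6, 14]
  [6] addr=0x61 blk=6 s=0: VC-HIT | VC [8, 14]
  [7] addr=0x6b blk=6 s=0: L1-HIT | VC [8, 14]
  [8] addr=0x6e blk=6 s=0: L1-HIT | VC [8, 14]
  [9] addr=0xe5 blk=14 s=0: VC-HIT | VC [8, 6]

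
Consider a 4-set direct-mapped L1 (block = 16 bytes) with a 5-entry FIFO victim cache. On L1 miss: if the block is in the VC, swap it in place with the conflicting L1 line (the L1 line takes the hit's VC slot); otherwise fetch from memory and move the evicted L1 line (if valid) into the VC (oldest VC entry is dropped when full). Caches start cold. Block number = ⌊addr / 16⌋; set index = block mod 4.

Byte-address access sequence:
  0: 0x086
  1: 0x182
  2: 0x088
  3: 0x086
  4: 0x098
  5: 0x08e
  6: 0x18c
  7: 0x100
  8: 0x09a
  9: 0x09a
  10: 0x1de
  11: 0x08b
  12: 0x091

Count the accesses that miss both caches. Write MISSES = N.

MISSES = 5

  [0] addr=0x86 blk=8 s=0: MISS | VC []
  [1] addr=0x182 blk=24 s=0: MISS | VC [8]
  [2] addr=0x88 blk=8 s=0: VC-HIT | VC [24]
  [3] addr=0x86 blk=8 s=0: L1-HIT | VC [24]
  [4] addr=0x98 blk=9 s=1: MISS | VC [24]
  [5] addr=0x8e blk=8 s=0: L1-HIT | VC [24]
  [6] addr=0x18c blk=24 s=0: VC-HIT | VC [8]
  [7] addr=0x100 blk=16 s=0: MISS | VC [8, 24]
  [8] addr=0x9a blk=9 s=1: L1-HIT | VC [8, 24]
  [9] addr=0x9a blk=9 s=1: L1-HIT | VC [8, 24]
  [10] addr=0x1de blk=29 s=1: MISS | VC [8, 24, 9]
  [11] addr=0x8b blk=8 s=0: VC-HIT | VC [16, 24, 9]
  [12] addr=0x91 blk=9 s=1: VC-HIT | VC [16, 24, 29]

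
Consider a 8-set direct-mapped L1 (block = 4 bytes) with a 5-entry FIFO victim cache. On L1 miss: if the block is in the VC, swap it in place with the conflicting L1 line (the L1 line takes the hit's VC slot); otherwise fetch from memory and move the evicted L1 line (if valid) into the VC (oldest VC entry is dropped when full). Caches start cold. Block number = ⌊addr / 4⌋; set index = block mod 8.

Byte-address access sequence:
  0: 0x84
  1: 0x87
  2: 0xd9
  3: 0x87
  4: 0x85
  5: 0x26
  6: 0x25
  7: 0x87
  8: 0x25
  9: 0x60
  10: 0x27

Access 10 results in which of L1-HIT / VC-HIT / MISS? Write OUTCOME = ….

OUTCOME = L1-HIT

  [0] addr=0x84 blk=33 s=1: MISS | VC []
  [1] addr=0x87 blk=33 s=1: L1-HIT | VC []
  [2] addr=0xd9 blk=54 s=6: MISS | VC []
  [3] addr=0x87 blk=33 s=1: L1-HIT | VC []
  [4] addr=0x85 blk=33 s=1: L1-HIT | VC []
  [5] addr=0x26 blk=9 s=1: MISS | VC [33]
  [6] addr=0x25 blk=9 s=1: L1-HIT | VC [33]
  [7] addr=0x87 blk=33 s=1: VC-HIT | VC [9]
  [8] addr=0x25 blk=9 s=1: VC-HIT | VC [33]
  [9] addr=0x60 blk=24 s=0: MISS | VC [33]
  [10] addr=0x27 blk=9 s=1: L1-HIT | VC [33]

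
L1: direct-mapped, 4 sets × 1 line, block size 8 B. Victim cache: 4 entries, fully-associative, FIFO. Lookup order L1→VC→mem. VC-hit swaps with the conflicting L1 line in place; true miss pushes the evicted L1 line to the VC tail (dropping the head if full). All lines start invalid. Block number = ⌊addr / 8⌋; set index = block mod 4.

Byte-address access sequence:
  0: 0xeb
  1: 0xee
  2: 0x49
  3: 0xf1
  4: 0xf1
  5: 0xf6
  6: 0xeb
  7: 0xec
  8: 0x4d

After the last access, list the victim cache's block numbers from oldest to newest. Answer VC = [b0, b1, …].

VC = [29]

0: 0xeb (blk 29, set 1) → MISS  vc=[]
1: 0xee (blk 29, set 1) → L1-HIT  vc=[]
2: 0x49 (blk 9, set 1) → MISS  vc=[29]
3: 0xf1 (blk 30, set 2) → MISS  vc=[29]
4: 0xf1 (blk 30, set 2) → L1-HIT  vc=[29]
5: 0xf6 (blk 30, set 2) → L1-HIT  vc=[29]
6: 0xeb (blk 29, set 1) → VC-HIT  vc=[9]
7: 0xec (blk 29, set 1) → L1-HIT  vc=[9]
8: 0x4d (blk 9, set 1) → VC-HIT  vc=[29]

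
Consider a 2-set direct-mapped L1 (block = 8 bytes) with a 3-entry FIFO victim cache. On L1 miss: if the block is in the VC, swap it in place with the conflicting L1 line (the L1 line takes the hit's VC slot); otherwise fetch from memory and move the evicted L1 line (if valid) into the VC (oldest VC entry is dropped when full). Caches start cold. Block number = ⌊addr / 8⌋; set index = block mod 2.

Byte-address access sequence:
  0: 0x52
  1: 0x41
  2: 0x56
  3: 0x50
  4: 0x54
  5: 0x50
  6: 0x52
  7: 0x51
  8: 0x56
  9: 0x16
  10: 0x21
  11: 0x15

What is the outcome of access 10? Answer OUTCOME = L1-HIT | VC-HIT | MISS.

OUTCOME = MISS

#0 0x52→b10/s0 MISS; vc=[]
#1 0x41→b8/s0 MISS; vc=[10]
#2 0x56→b10/s0 VC-HIT; vc=[8]
#3 0x50→b10/s0 L1-HIT; vc=[8]
#4 0x54→b10/s0 L1-HIT; vc=[8]
#5 0x50→b10/s0 L1-HIT; vc=[8]
#6 0x52→b10/s0 L1-HIT; vc=[8]
#7 0x51→b10/s0 L1-HIT; vc=[8]
#8 0x56→b10/s0 L1-HIT; vc=[8]
#9 0x16→b2/s0 MISS; vc=[8,10]
#10 0x21→b4/s0 MISS; vc=[8,10,2]
#11 0x15→b2/s0 VC-HIT; vc=[8,10,4]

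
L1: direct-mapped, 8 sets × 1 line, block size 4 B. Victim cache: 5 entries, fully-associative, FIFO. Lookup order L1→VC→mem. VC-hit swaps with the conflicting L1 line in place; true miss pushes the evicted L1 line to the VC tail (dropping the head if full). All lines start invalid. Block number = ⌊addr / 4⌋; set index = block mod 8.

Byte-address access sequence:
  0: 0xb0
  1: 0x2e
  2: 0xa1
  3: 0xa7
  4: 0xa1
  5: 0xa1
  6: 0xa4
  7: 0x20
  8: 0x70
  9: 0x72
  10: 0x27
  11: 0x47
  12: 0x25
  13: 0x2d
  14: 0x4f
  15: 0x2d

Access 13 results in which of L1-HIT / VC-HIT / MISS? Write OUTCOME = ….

OUTCOME = L1-HIT

#0 0xb0→b44/s4 MISS; vc=[]
#1 0x2e→b11/s3 MISS; vc=[]
#2 0xa1→b40/s0 MISS; vc=[]
#3 0xa7→b41/s1 MISS; vc=[]
#4 0xa1→b40/s0 L1-HIT; vc=[]
#5 0xa1→b40/s0 L1-HIT; vc=[]
#6 0xa4→b41/s1 L1-HIT; vc=[]
#7 0x20→b8/s0 MISS; vc=[40]
#8 0x70→b28/s4 MISS; vc=[40,44]
#9 0x72→b28/s4 L1-HIT; vc=[40,44]
#10 0x27→b9/s1 MISS; vc=[40,44,41]
#11 0x47→b17/s1 MISS; vc=[40,44,41,9]
#12 0x25→b9/s1 VC-HIT; vc=[40,44,41,17]
#13 0x2d→b11/s3 L1-HIT; vc=[40,44,41,17]
#14 0x4f→b19/s3 MISS; vc=[40,44,41,17,11]
#15 0x2d→b11/s3 VC-HIT; vc=[40,44,41,17,19]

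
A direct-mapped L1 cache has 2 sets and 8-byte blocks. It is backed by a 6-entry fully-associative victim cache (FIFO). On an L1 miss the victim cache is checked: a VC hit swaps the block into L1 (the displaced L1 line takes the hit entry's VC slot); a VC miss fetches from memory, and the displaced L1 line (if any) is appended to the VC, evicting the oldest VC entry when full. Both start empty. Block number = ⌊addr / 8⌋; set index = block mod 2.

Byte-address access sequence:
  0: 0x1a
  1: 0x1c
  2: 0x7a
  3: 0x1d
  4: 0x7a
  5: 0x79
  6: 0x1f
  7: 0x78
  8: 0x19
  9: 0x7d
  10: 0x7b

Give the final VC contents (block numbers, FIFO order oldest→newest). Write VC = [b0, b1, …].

VC = [3]

#0 0x1a→b3/s1 MISS; vc=[]
#1 0x1c→b3/s1 L1-HIT; vc=[]
#2 0x7a→b15/s1 MISS; vc=[3]
#3 0x1d→b3/s1 VC-HIT; vc=[15]
#4 0x7a→b15/s1 VC-HIT; vc=[3]
#5 0x79→b15/s1 L1-HIT; vc=[3]
#6 0x1f→b3/s1 VC-HIT; vc=[15]
#7 0x78→b15/s1 VC-HIT; vc=[3]
#8 0x19→b3/s1 VC-HIT; vc=[15]
#9 0x7d→b15/s1 VC-HIT; vc=[3]
#10 0x7b→b15/s1 L1-HIT; vc=[3]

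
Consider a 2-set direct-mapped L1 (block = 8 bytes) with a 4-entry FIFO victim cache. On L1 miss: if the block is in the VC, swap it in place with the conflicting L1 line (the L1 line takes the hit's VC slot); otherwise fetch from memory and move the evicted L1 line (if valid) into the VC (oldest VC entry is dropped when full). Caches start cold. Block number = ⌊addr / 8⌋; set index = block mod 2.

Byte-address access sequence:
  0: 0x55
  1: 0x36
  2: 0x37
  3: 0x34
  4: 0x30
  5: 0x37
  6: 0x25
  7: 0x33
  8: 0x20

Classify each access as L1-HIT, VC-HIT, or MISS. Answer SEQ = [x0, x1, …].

#0 0x55→b10/s0 MISS; vc=[]
#1 0x36→b6/s0 MISS; vc=[10]
#2 0x37→b6/s0 L1-HIT; vc=[10]
#3 0x34→b6/s0 L1-HIT; vc=[10]
#4 0x30→b6/s0 L1-HIT; vc=[10]
#5 0x37→b6/s0 L1-HIT; vc=[10]
#6 0x25→b4/s0 MISS; vc=[10,6]
#7 0x33→b6/s0 VC-HIT; vc=[10,4]
#8 0x20→b4/s0 VC-HIT; vc=[10,6]

SEQ = [MISS, MISS, L1-HIT, L1-HIT, L1-HIT, L1-HIT, MISS, VC-HIT, VC-HIT]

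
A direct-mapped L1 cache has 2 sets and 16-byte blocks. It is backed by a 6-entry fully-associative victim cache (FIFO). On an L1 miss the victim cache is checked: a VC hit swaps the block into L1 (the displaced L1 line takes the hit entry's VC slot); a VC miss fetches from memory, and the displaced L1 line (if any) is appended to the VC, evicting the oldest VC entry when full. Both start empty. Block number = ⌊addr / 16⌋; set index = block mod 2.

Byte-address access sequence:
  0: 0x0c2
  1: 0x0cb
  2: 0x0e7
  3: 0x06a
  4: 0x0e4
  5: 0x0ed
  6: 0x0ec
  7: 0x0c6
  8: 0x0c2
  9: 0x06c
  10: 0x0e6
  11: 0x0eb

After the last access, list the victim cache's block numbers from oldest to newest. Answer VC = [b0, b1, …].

VC = [6, 12]

#0 0xc2→b12/s0 MISS; vc=[]
#1 0xcb→b12/s0 L1-HIT; vc=[]
#2 0xe7→b14/s0 MISS; vc=[12]
#3 0x6a→b6/s0 MISS; vc=[12,14]
#4 0xe4→b14/s0 VC-HIT; vc=[12,6]
#5 0xed→b14/s0 L1-HIT; vc=[12,6]
#6 0xec→b14/s0 L1-HIT; vc=[12,6]
#7 0xc6→b12/s0 VC-HIT; vc=[14,6]
#8 0xc2→b12/s0 L1-HIT; vc=[14,6]
#9 0x6c→b6/s0 VC-HIT; vc=[14,12]
#10 0xe6→b14/s0 VC-HIT; vc=[6,12]
#11 0xeb→b14/s0 L1-HIT; vc=[6,12]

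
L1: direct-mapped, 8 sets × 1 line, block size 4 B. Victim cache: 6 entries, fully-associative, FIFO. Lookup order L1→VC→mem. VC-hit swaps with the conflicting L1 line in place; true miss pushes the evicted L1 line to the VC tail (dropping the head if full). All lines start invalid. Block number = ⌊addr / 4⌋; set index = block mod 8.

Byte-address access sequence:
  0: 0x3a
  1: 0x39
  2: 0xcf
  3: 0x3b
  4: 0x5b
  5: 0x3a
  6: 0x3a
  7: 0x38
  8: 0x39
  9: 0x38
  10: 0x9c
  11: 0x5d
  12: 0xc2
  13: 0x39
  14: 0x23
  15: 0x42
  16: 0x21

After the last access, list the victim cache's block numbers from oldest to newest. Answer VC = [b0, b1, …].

0: 0x3a (blk 14, set 6) → MISS  vc=[]
1: 0x39 (blk 14, set 6) → L1-HIT  vc=[]
2: 0xcf (blk 51, set 3) → MISS  vc=[]
3: 0x3b (blk 14, set 6) → L1-HIT  vc=[]
4: 0x5b (blk 22, set 6) → MISS  vc=[14]
5: 0x3a (blk 14, set 6) → VC-HIT  vc=[22]
6: 0x3a (blk 14, set 6) → L1-HIT  vc=[22]
7: 0x38 (blk 14, set 6) → L1-HIT  vc=[22]
8: 0x39 (blk 14, set 6) → L1-HIT  vc=[22]
9: 0x38 (blk 14, set 6) → L1-HIT  vc=[22]
10: 0x9c (blk 39, set 7) → MISS  vc=[22]
11: 0x5d (blk 23, set 7) → MISS  vc=[22, 39]
12: 0xc2 (blk 48, set 0) → MISS  vc=[22, 39]
13: 0x39 (blk 14, set 6) → L1-HIT  vc=[22, 39]
14: 0x23 (blk 8, set 0) → MISS  vc=[22, 39, 48]
15: 0x42 (blk 16, set 0) → MISS  vc=[22, 39, 48, 8]
16: 0x21 (blk 8, set 0) → VC-HIT  vc=[22, 39, 48, 16]

VC = [22, 39, 48, 16]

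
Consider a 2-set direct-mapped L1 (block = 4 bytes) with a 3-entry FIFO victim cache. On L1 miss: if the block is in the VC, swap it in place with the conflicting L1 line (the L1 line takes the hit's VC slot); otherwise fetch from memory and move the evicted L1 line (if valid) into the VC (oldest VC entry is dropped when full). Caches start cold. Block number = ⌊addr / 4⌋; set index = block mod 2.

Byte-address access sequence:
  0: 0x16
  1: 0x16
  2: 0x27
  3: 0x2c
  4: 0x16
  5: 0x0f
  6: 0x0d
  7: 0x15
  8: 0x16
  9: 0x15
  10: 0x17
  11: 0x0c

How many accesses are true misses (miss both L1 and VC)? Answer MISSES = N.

MISSES = 4

#0 0x16→b5/s1 MISS; vc=[]
#1 0x16→b5/s1 L1-HIT; vc=[]
#2 0x27→b9/s1 MISS; vc=[5]
#3 0x2c→b11/s1 MISS; vc=[5,9]
#4 0x16→b5/s1 VC-HIT; vc=[11,9]
#5 0xf→b3/s1 MISS; vc=[11,9,5]
#6 0xd→b3/s1 L1-HIT; vc=[11,9,5]
#7 0x15→b5/s1 VC-HIT; vc=[11,9,3]
#8 0x16→b5/s1 L1-HIT; vc=[11,9,3]
#9 0x15→b5/s1 L1-HIT; vc=[11,9,3]
#10 0x17→b5/s1 L1-HIT; vc=[11,9,3]
#11 0xc→b3/s1 VC-HIT; vc=[11,9,5]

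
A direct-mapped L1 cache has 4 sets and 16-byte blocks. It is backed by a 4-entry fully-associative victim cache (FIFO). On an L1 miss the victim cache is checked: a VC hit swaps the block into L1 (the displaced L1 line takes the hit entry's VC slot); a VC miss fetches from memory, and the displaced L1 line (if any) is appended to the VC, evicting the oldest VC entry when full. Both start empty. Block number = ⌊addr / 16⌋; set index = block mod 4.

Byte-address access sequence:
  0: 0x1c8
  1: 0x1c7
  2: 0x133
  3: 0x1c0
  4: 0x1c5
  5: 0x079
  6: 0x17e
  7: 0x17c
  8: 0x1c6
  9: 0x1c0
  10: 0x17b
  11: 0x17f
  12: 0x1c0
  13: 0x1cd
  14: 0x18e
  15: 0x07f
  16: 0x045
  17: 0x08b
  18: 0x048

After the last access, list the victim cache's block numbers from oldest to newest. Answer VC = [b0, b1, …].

0: 0x1c8 (blk 28, set 0) → MISS  vc=[]
1: 0x1c7 (blk 28, set 0) → L1-HIT  vc=[]
2: 0x133 (blk 19, set 3) → MISS  vc=[]
3: 0x1c0 (blk 28, set 0) → L1-HIT  vc=[]
4: 0x1c5 (blk 28, set 0) → L1-HIT  vc=[]
5: 0x79 (blk 7, set 3) → MISS  vc=[19]
6: 0x17e (blk 23, set 3) → MISS  vc=[19, 7]
7: 0x17c (blk 23, set 3) → L1-HIT  vc=[19, 7]
8: 0x1c6 (blk 28, set 0) → L1-HIT  vc=[19, 7]
9: 0x1c0 (blk 28, set 0) → L1-HIT  vc=[19, 7]
10: 0x17b (blk 23, set 3) → L1-HIT  vc=[19, 7]
11: 0x17f (blk 23, set 3) → L1-HIT  vc=[19, 7]
12: 0x1c0 (blk 28, set 0) → L1-HIT  vc=[19, 7]
13: 0x1cd (blk 28, set 0) → L1-HIT  vc=[19, 7]
14: 0x18e (blk 24, set 0) → MISS  vc=[19, 7, 28]
15: 0x7f (blk 7, set 3) → VC-HIT  vc=[19, 23, 28]
16: 0x45 (blk 4, set 0) → MISS  vc=[19, 23, 28, 24]
17: 0x8b (blk 8, set 0) → MISS  vc=[23, 28, 24, 4]
18: 0x48 (blk 4, set 0) → VC-HIT  vc=[23, 28, 24, 8]

VC = [23, 28, 24, 8]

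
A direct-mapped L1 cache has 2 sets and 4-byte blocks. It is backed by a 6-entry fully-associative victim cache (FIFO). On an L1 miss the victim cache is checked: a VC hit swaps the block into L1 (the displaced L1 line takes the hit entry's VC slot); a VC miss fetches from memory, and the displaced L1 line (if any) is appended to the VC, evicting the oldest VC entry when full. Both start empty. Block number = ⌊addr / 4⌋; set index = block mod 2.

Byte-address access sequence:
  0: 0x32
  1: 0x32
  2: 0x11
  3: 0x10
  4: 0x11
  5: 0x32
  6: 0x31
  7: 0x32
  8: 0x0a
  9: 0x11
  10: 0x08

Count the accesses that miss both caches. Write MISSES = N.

  [0] addr=0x32 blk=12 s=0: MISS | VC []
  [1] addr=0x32 blk=12 s=0: L1-HIT | VC []
  [2] addr=0x11 blk=4 s=0: MISS | VC [12]
  [3] addr=0x10 blk=4 s=0: L1-HIT | VC [12]
  [4] addr=0x11 blk=4 s=0: L1-HIT | VC [12]
  [5] addr=0x32 blk=12 s=0: VC-HIT | VC [4]
  [6] addr=0x31 blk=12 s=0: L1-HIT | VC [4]
  [7] addr=0x32 blk=12 s=0: L1-HIT | VC [4]
  [8] addr=0xa blk=2 s=0: MISS | VC [4, 12]
  [9] addr=0x11 blk=4 s=0: VC-HIT | VC [2, 12]
  [10] addr=0x8 blk=2 s=0: VC-HIT | VC [4, 12]

MISSES = 3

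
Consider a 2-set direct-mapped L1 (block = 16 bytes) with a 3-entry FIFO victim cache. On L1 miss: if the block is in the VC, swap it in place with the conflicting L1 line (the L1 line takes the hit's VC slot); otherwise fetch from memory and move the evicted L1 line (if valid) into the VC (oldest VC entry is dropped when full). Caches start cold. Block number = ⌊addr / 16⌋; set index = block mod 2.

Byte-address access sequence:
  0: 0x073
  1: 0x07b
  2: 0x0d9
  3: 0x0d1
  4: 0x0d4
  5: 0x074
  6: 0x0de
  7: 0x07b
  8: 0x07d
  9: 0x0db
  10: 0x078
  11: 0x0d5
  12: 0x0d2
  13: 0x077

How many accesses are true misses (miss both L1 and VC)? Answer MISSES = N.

#0 0x73→b7/s1 MISS; vc=[]
#1 0x7b→b7/s1 L1-HIT; vc=[]
#2 0xd9→b13/s1 MISS; vc=[7]
#3 0xd1→b13/s1 L1-HIT; vc=[7]
#4 0xd4→b13/s1 L1-HIT; vc=[7]
#5 0x74→b7/s1 VC-HIT; vc=[13]
#6 0xde→b13/s1 VC-HIT; vc=[7]
#7 0x7b→b7/s1 VC-HIT; vc=[13]
#8 0x7d→b7/s1 L1-HIT; vc=[13]
#9 0xdb→b13/s1 VC-HIT; vc=[7]
#10 0x78→b7/s1 VC-HIT; vc=[13]
#11 0xd5→b13/s1 VC-HIT; vc=[7]
#12 0xd2→b13/s1 L1-HIT; vc=[7]
#13 0x77→b7/s1 VC-HIT; vc=[13]

MISSES = 2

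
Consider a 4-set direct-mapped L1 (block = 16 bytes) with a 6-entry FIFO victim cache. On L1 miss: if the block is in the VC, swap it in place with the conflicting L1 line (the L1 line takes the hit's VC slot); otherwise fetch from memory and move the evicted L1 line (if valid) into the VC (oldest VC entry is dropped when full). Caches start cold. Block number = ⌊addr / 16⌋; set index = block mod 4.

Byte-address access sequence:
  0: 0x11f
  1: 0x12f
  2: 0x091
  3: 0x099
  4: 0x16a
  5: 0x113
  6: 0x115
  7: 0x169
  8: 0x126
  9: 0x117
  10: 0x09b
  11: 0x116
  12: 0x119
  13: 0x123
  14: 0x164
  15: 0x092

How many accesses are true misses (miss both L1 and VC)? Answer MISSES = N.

MISSES = 4

0: 0x11f (blk 17, set 1) → MISS  vc=[]
1: 0x12f (blk 18, set 2) → MISS  vc=[]
2: 0x91 (blk 9, set 1) → MISS  vc=[17]
3: 0x99 (blk 9, set 1) → L1-HIT  vc=[17]
4: 0x16a (blk 22, set 2) → MISS  vc=[17, 18]
5: 0x113 (blk 17, set 1) → VC-HIT  vc=[9, 18]
6: 0x115 (blk 17, set 1) → L1-HIT  vc=[9, 18]
7: 0x169 (blk 22, set 2) → L1-HIT  vc=[9, 18]
8: 0x126 (blk 18, set 2) → VC-HIT  vc=[9, 22]
9: 0x117 (blk 17, set 1) → L1-HIT  vc=[9, 22]
10: 0x9b (blk 9, set 1) → VC-HIT  vc=[17, 22]
11: 0x116 (blk 17, set 1) → VC-HIT  vc=[9, 22]
12: 0x119 (blk 17, set 1) → L1-HIT  vc=[9, 22]
13: 0x123 (blk 18, set 2) → L1-HIT  vc=[9, 22]
14: 0x164 (blk 22, set 2) → VC-HIT  vc=[9, 18]
15: 0x92 (blk 9, set 1) → VC-HIT  vc=[17, 18]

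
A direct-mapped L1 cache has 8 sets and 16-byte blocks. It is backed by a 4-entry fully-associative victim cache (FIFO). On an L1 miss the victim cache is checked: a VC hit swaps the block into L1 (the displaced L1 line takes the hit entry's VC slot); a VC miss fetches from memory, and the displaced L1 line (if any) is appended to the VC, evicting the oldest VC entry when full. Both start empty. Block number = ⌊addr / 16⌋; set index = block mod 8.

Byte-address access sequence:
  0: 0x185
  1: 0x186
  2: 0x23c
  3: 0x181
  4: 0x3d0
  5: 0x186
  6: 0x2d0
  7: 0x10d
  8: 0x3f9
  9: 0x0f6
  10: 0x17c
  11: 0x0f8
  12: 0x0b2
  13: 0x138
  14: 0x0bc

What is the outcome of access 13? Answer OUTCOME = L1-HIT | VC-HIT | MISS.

OUTCOME = MISS

0: 0x185 (blk 24, set 0) → MISS  vc=[]
1: 0x186 (blk 24, set 0) → L1-HIT  vc=[]
2: 0x23c (blk 35, set 3) → MISS  vc=[]
3: 0x181 (blk 24, set 0) → L1-HIT  vc=[]
4: 0x3d0 (blk 61, set 5) → MISS  vc=[]
5: 0x186 (blk 24, set 0) → L1-HIT  vc=[]
6: 0x2d0 (blk 45, set 5) → MISS  vc=[61]
7: 0x10d (blk 16, set 0) → MISS  vc=[61, 24]
8: 0x3f9 (blk 63, set 7) → MISS  vc=[61, 24]
9: 0xf6 (blk 15, set 7) → MISS  vc=[61, 24, 63]
10: 0x17c (blk 23, set 7) → MISS  vc=[61, 24, 63, 15]
11: 0xf8 (blk 15, set 7) → VC-HIT  vc=[61, 24, 63, 23]
12: 0xb2 (blk 11, set 3) → MISS  vc=[24, 63, 23, 35]
13: 0x138 (blk 19, set 3) → MISS  vc=[63, 23, 35, 11]
14: 0xbc (blk 11, set 3) → VC-HIT  vc=[63, 23, 35, 19]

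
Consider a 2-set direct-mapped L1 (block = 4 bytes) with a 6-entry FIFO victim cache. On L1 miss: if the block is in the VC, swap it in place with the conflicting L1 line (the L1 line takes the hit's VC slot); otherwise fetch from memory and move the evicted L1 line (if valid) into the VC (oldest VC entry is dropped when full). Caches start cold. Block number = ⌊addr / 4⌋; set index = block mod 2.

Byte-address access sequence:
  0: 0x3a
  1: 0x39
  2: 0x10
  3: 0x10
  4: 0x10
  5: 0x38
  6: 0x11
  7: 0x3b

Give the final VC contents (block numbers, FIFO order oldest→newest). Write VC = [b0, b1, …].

#0 0x3a→b14/s0 MISS; vc=[]
#1 0x39→b14/s0 L1-HIT; vc=[]
#2 0x10→b4/s0 MISS; vc=[14]
#3 0x10→b4/s0 L1-HIT; vc=[14]
#4 0x10→b4/s0 L1-HIT; vc=[14]
#5 0x38→b14/s0 VC-HIT; vc=[4]
#6 0x11→b4/s0 VC-HIT; vc=[14]
#7 0x3b→b14/s0 VC-HIT; vc=[4]

VC = [4]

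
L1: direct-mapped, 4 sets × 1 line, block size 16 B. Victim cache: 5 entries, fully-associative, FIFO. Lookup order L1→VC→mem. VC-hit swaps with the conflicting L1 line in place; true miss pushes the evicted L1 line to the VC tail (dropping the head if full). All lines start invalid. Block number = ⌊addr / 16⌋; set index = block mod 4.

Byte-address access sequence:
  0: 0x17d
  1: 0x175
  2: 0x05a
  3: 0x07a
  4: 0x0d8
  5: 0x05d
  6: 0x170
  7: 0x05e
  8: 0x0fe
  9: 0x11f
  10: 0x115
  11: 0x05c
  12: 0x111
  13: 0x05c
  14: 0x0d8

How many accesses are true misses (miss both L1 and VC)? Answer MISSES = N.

MISSES = 6

0: 0x17d (blk 23, set 3) → MISS  vc=[]
1: 0x175 (blk 23, set 3) → L1-HIT  vc=[]
2: 0x5a (blk 5, set 1) → MISS  vc=[]
3: 0x7a (blk 7, set 3) → MISS  vc=[23]
4: 0xd8 (blk 13, set 1) → MISS  vc=[23, 5]
5: 0x5d (blk 5, set 1) → VC-HIT  vc=[23, 13]
6: 0x170 (blk 23, set 3) → VC-HIT  vc=[7, 13]
7: 0x5e (blk 5, set 1) → L1-HIT  vc=[7, 13]
8: 0xfe (blk 15, set 3) → MISS  vc=[7, 13, 23]
9: 0x11f (blk 17, set 1) → MISS  vc=[7, 13, 23, 5]
10: 0x115 (blk 17, set 1) → L1-HIT  vc=[7, 13, 23, 5]
11: 0x5c (blk 5, set 1) → VC-HIT  vc=[7, 13, 23, 17]
12: 0x111 (blk 17, set 1) → VC-HIT  vc=[7, 13, 23, 5]
13: 0x5c (blk 5, set 1) → VC-HIT  vc=[7, 13, 23, 17]
14: 0xd8 (blk 13, set 1) → VC-HIT  vc=[7, 5, 23, 17]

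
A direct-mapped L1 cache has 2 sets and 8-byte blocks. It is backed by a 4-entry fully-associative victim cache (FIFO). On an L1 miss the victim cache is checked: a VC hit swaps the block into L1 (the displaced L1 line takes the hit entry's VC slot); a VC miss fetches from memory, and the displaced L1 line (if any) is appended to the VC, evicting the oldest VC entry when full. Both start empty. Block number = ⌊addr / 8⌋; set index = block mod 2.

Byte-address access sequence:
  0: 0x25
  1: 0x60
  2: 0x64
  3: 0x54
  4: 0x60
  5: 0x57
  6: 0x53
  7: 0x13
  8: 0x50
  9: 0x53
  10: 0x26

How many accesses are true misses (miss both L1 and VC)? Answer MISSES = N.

#0 0x25→b4/s0 MISS; vc=[]
#1 0x60→b12/s0 MISS; vc=[4]
#2 0x64→b12/s0 L1-HIT; vc=[4]
#3 0x54→b10/s0 MISS; vc=[4,12]
#4 0x60→b12/s0 VC-HIT; vc=[4,10]
#5 0x57→b10/s0 VC-HIT; vc=[4,12]
#6 0x53→b10/s0 L1-HIT; vc=[4,12]
#7 0x13→b2/s0 MISS; vc=[4,12,10]
#8 0x50→b10/s0 VC-HIT; vc=[4,12,2]
#9 0x53→b10/s0 L1-HIT; vc=[4,12,2]
#10 0x26→b4/s0 VC-HIT; vc=[10,12,2]

MISSES = 4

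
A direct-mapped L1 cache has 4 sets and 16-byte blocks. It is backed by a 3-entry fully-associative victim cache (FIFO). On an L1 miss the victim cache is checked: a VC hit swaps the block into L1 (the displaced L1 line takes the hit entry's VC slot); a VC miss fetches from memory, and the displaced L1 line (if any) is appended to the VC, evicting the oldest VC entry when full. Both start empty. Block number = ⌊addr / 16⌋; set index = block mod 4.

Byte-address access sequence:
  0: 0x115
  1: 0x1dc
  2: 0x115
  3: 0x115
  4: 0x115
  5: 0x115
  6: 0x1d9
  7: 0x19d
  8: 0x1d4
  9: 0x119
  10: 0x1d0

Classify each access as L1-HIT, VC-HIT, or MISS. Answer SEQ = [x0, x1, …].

SEQ = [MISS, MISS, VC-HIT, L1-HIT, L1-HIT, L1-HIT, VC-HIT, MISS, VC-HIT, VC-HIT, VC-HIT]

0: 0x115 (blk 17, set 1) → MISS  vc=[]
1: 0x1dc (blk 29, set 1) → MISS  vc=[17]
2: 0x115 (blk 17, set 1) → VC-HIT  vc=[29]
3: 0x115 (blk 17, set 1) → L1-HIT  vc=[29]
4: 0x115 (blk 17, set 1) → L1-HIT  vc=[29]
5: 0x115 (blk 17, set 1) → L1-HIT  vc=[29]
6: 0x1d9 (blk 29, set 1) → VC-HIT  vc=[17]
7: 0x19d (blk 25, set 1) → MISS  vc=[17, 29]
8: 0x1d4 (blk 29, set 1) → VC-HIT  vc=[17, 25]
9: 0x119 (blk 17, set 1) → VC-HIT  vc=[29, 25]
10: 0x1d0 (blk 29, set 1) → VC-HIT  vc=[17, 25]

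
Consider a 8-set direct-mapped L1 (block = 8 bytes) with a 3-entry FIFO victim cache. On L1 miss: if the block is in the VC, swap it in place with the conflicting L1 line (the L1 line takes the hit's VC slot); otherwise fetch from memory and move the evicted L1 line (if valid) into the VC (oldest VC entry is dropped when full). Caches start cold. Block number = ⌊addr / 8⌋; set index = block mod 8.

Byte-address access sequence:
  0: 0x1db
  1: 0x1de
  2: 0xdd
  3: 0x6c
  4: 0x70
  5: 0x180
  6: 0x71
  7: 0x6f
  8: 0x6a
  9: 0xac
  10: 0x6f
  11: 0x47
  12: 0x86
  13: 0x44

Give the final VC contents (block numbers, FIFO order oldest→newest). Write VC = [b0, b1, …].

0: 0x1db (blk 59, set 3) → MISS  vc=[]
1: 0x1de (blk 59, set 3) → L1-HIT  vc=[]
2: 0xdd (blk 27, set 3) → MISS  vc=[59]
3: 0x6c (blk 13, set 5) → MISS  vc=[59]
4: 0x70 (blk 14, set 6) → MISS  vc=[59]
5: 0x180 (blk 48, set 0) → MISS  vc=[59]
6: 0x71 (blk 14, set 6) → L1-HIT  vc=[59]
7: 0x6f (blk 13, set 5) → L1-HIT  vc=[59]
8: 0x6a (blk 13, set 5) → L1-HIT  vc=[59]
9: 0xac (blk 21, set 5) → MISS  vc=[59, 13]
10: 0x6f (blk 13, set 5) → VC-HIT  vc=[59, 21]
11: 0x47 (blk 8, set 0) → MISS  vc=[59, 21, 48]
12: 0x86 (blk 16, set 0) → MISS  vc=[21, 48, 8]
13: 0x44 (blk 8, set 0) → VC-HIT  vc=[21, 48, 16]

VC = [21, 48, 16]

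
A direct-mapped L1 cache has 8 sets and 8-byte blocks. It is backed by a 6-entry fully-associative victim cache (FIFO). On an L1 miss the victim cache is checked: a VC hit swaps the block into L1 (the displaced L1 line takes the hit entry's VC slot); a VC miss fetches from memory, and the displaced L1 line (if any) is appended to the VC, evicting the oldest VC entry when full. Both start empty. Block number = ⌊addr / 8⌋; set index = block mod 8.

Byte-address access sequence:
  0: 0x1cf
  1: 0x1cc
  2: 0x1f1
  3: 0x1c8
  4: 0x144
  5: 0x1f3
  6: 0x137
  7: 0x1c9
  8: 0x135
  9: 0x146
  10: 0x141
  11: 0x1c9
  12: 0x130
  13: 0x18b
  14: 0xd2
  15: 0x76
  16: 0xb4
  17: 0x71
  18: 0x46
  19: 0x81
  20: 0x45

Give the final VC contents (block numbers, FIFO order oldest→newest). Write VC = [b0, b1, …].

#0 0x1cf→b57/s1 MISS; vc=[]
#1 0x1cc→b57/s1 L1-HIT; vc=[]
#2 0x1f1→b62/s6 MISS; vc=[]
#3 0x1c8→b57/s1 L1-HIT; vc=[]
#4 0x144→b40/s0 MISS; vc=[]
#5 0x1f3→b62/s6 L1-HIT; vc=[]
#6 0x137→b38/s6 MISS; vc=[62]
#7 0x1c9→b57/s1 L1-HIT; vc=[62]
#8 0x135→b38/s6 L1-HIT; vc=[62]
#9 0x146→b40/s0 L1-HIT; vc=[62]
#10 0x141→b40/s0 L1-HIT; vc=[62]
#11 0x1c9→b57/s1 L1-HIT; vc=[62]
#12 0x130→b38/s6 L1-HIT; vc=[62]
#13 0x18b→b49/s1 MISS; vc=[62,57]
#14 0xd2→b26/s2 MISS; vc=[62,57]
#15 0x76→b14/s6 MISS; vc=[62,57,38]
#16 0xb4→b22/s6 MISS; vc=[62,57,38,14]
#17 0x71→b14/s6 VC-HIT; vc=[62,57,38,22]
#18 0x46→b8/s0 MISS; vc=[62,57,38,22,40]
#19 0x81→b16/s0 MISS; vc=[62,57,38,22,40,8]
#20 0x45→b8/s0 VC-HIT; vc=[62,57,38,22,40,16]

VC = [62, 57, 38, 22, 40, 16]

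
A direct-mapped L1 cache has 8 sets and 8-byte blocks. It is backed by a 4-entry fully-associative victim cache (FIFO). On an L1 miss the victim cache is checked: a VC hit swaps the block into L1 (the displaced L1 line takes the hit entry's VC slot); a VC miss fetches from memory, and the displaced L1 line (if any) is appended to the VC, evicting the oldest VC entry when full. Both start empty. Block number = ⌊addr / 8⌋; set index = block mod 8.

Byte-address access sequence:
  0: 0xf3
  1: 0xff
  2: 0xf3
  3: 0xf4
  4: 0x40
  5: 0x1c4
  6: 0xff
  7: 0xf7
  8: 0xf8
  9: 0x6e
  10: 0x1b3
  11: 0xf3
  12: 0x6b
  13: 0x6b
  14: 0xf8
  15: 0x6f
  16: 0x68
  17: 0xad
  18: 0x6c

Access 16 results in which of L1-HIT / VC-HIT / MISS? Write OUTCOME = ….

OUTCOME = L1-HIT

  [0] addr=0xf3 blk=30 s=6: MISS | VC []
  [1] addr=0xff blk=31 s=7: MISS | VC []
  [2] addr=0xf3 blk=30 s=6: L1-HIT | VC []
  [3] addr=0xf4 blk=30 s=6: L1-HIT | VC []
  [4] addr=0x40 blk=8 s=0: MISS | VC []
  [5] addr=0x1c4 blk=56 s=0: MISS | VC [8]
  [6] addr=0xff blk=31 s=7: L1-HIT | VC [8]
  [7] addr=0xf7 blk=30 s=6: L1-HIT | VC [8]
  [8] addr=0xf8 blk=31 s=7: L1-HIT | VC [8]
  [9] addr=0x6e blk=13 s=5: MISS | VC [8]
  [10] addr=0x1b3 blk=54 s=6: MISS | VC [8, 30]
  [11] addr=0xf3 blk=30 s=6: VC-HIT | VC [8, 54]
  [12] addr=0x6b blk=13 s=5: L1-HIT | VC [8, 54]
  [13] addr=0x6b blk=13 s=5: L1-HIT | VC [8, 54]
  [14] addr=0xf8 blk=31 s=7: L1-HIT | VC [8, 54]
  [15] addr=0x6f blk=13 s=5: L1-HIT | VC [8, 54]
  [16] addr=0x68 blk=13 s=5: L1-HIT | VC [8, 54]
  [17] addr=0xad blk=21 s=5: MISS | VC [8, 54, 13]
  [18] addr=0x6c blk=13 s=5: VC-HIT | VC [8, 54, 21]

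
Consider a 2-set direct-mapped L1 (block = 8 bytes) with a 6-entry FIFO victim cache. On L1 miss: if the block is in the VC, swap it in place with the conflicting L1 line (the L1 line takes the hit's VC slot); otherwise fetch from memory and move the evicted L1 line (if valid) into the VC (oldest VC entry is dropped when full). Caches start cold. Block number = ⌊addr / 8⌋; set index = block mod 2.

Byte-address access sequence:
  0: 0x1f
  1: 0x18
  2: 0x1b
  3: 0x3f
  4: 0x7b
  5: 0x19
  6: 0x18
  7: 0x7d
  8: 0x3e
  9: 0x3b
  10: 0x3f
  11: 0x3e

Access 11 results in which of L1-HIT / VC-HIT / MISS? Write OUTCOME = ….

0: 0x1f (blk 3, set 1) → MISS  vc=[]
1: 0x18 (blk 3, set 1) → L1-HIT  vc=[]
2: 0x1b (blk 3, set 1) → L1-HIT  vc=[]
3: 0x3f (blk 7, set 1) → MISS  vc=[3]
4: 0x7b (blk 15, set 1) → MISS  vc=[3, 7]
5: 0x19 (blk 3, set 1) → VC-HIT  vc=[15, 7]
6: 0x18 (blk 3, set 1) → L1-HIT  vc=[15, 7]
7: 0x7d (blk 15, set 1) → VC-HIT  vc=[3, 7]
8: 0x3e (blk 7, set 1) → VC-HIT  vc=[3, 15]
9: 0x3b (blk 7, set 1) → L1-HIT  vc=[3, 15]
10: 0x3f (blk 7, set 1) → L1-HIT  vc=[3, 15]
11: 0x3e (blk 7, set 1) → L1-HIT  vc=[3, 15]

OUTCOME = L1-HIT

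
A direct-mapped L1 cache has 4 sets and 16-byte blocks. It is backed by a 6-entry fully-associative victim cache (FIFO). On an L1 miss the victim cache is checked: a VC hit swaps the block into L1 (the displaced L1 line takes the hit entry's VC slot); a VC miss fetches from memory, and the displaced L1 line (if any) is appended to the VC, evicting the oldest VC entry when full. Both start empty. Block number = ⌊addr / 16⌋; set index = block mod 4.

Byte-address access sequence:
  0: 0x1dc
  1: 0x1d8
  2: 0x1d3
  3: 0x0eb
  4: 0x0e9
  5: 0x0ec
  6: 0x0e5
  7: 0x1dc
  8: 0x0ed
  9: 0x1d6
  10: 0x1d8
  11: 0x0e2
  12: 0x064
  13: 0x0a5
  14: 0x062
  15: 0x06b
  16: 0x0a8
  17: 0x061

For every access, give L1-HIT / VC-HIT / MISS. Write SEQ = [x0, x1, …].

0: 0x1dc (blk 29, set 1) → MISS  vc=[]
1: 0x1d8 (blk 29, set 1) → L1-HIT  vc=[]
2: 0x1d3 (blk 29, set 1) → L1-HIT  vc=[]
3: 0xeb (blk 14, set 2) → MISS  vc=[]
4: 0xe9 (blk 14, set 2) → L1-HIT  vc=[]
5: 0xec (blk 14, set 2) → L1-HIT  vc=[]
6: 0xe5 (blk 14, set 2) → L1-HIT  vc=[]
7: 0x1dc (blk 29, set 1) → L1-HIT  vc=[]
8: 0xed (blk 14, set 2) → L1-HIT  vc=[]
9: 0x1d6 (blk 29, set 1) → L1-HIT  vc=[]
10: 0x1d8 (blk 29, set 1) → L1-HIT  vc=[]
11: 0xe2 (blk 14, set 2) → L1-HIT  vc=[]
12: 0x64 (blk 6, set 2) → MISS  vc=[14]
13: 0xa5 (blk 10, set 2) → MISS  vc=[14, 6]
14: 0x62 (blk 6, set 2) → VC-HIT  vc=[14, 10]
15: 0x6b (blk 6, set 2) → L1-HIT  vc=[14, 10]
16: 0xa8 (blk 10, set 2) → VC-HIT  vc=[14, 6]
17: 0x61 (blk 6, set 2) → VC-HIT  vc=[14, 10]

SEQ = [MISS, L1-HIT, L1-HIT, MISS, L1-HIT, L1-HIT, L1-HIT, L1-HIT, L1-HIT, L1-HIT, L1-HIT, L1-HIT, MISS, MISS, VC-HIT, L1-HIT, VC-HIT, VC-HIT]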